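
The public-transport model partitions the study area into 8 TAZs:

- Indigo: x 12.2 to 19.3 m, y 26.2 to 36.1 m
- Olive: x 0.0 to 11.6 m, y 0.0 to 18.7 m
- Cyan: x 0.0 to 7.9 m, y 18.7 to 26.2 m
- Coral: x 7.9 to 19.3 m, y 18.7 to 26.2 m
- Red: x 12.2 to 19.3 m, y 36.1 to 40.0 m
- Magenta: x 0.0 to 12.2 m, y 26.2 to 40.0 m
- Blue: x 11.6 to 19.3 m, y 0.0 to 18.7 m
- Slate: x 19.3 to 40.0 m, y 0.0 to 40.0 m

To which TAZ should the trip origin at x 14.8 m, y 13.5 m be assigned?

Blue

The point has x = 14.8 and y = 13.5.
Only Blue satisfies 11.6 ≤ x ≤ 19.3 and 0.0 ≤ y ≤ 18.7.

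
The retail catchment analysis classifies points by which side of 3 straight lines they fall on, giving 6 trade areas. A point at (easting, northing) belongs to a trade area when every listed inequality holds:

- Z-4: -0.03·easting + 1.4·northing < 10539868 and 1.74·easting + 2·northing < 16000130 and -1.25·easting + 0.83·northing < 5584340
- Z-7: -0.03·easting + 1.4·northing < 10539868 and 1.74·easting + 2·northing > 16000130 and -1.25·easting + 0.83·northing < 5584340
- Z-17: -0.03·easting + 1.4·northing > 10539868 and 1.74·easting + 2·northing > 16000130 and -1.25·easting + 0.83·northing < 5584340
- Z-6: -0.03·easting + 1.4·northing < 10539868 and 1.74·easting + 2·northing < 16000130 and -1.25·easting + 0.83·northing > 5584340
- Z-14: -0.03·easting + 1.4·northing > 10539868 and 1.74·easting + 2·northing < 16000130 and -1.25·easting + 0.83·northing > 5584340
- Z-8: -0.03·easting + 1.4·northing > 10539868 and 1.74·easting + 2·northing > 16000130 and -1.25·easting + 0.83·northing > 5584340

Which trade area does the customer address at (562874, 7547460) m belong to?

Z-17

-0.03·562874 + 1.4·7547460 = 10549557.780, which is > 10539868
1.74·562874 + 2·7547460 = 16074320.760, which is > 16000130
-1.25·562874 + 0.83·7547460 = 5560799.300, which is < 5584340
This sign pattern matches Z-17.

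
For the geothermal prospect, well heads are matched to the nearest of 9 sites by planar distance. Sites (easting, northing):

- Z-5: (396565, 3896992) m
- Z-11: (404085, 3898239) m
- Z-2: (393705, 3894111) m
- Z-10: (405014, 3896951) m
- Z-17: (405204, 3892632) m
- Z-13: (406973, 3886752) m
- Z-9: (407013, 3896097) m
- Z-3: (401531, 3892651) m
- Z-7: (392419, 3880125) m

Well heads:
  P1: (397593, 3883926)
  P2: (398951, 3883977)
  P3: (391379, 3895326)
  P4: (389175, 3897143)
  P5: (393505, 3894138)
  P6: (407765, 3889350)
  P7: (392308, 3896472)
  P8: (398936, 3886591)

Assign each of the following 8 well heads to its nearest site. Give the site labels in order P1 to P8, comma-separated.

Z-7, Z-7, Z-2, Z-2, Z-2, Z-13, Z-2, Z-3

P1 → Z-7 (d²=41217877.00)
P2 → Z-7 (d²=57504928.00)
P3 → Z-2 (d²=6886501.00)
P4 → Z-2 (d²=29713924.00)
P5 → Z-2 (d²=40729.00)
P6 → Z-13 (d²=7376868.00)
P7 → Z-2 (d²=7525930.00)
P8 → Z-3 (d²=43457625.00)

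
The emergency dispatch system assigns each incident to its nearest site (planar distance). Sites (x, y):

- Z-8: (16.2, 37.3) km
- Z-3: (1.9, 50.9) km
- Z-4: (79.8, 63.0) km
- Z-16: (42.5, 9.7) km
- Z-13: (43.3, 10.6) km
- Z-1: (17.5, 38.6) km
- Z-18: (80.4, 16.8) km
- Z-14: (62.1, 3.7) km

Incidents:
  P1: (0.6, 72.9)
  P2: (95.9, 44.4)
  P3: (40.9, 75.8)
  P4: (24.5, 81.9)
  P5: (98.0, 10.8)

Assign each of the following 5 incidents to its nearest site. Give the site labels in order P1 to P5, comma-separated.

P1 → Z-3 (d²=485.69)
P2 → Z-4 (d²=605.17)
P3 → Z-4 (d²=1677.05)
P4 → Z-3 (d²=1471.76)
P5 → Z-18 (d²=345.76)

Z-3, Z-4, Z-4, Z-3, Z-18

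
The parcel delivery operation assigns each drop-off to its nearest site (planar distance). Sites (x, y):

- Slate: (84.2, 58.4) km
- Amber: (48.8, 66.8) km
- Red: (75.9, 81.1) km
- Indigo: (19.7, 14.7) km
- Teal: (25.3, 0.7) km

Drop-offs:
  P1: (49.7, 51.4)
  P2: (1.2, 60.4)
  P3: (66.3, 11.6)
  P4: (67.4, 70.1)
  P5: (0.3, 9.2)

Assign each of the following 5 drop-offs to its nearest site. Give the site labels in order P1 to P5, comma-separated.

Amber, Amber, Teal, Red, Indigo

P1 → Amber (d²=237.97)
P2 → Amber (d²=2306.72)
P3 → Teal (d²=1799.81)
P4 → Red (d²=193.25)
P5 → Indigo (d²=406.61)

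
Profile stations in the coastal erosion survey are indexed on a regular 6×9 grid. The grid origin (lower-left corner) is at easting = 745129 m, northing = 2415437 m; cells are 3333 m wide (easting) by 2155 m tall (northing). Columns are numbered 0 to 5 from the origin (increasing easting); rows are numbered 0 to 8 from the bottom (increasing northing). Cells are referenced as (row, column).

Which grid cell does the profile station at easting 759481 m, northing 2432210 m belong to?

Column index: ⌊(759481 − 745129) / 3333⌋ = ⌊4.306⌋ = 4
Row offset from origin: ⌊(2432210 − 2415437) / 2155⌋ = ⌊7.783⌋ = 7 → row 7

(7, 4)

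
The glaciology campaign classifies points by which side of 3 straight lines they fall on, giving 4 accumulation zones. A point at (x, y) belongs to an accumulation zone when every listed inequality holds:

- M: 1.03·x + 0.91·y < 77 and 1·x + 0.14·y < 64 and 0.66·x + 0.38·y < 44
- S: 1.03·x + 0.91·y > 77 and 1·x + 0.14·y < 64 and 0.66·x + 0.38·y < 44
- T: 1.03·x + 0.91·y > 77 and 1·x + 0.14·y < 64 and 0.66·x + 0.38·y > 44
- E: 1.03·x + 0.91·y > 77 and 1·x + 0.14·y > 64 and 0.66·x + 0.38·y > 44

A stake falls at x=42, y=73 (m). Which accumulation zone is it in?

1.03·42 + 0.91·73 = 109.690, which is > 77
1·42 + 0.14·73 = 52.220, which is < 64
0.66·42 + 0.38·73 = 55.460, which is > 44
This sign pattern matches T.

T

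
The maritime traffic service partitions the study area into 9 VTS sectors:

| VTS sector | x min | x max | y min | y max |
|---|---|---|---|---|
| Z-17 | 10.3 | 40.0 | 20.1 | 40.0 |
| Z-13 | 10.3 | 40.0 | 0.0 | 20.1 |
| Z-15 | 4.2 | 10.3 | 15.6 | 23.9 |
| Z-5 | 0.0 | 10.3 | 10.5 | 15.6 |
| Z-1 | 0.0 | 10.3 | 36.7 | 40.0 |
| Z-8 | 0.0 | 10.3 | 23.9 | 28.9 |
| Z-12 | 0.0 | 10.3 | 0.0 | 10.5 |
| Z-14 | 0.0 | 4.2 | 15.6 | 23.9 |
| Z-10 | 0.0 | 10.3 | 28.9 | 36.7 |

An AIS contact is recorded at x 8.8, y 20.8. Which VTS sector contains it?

The point has x = 8.8 and y = 20.8.
Only Z-15 satisfies 4.2 ≤ x ≤ 10.3 and 15.6 ≤ y ≤ 23.9.

Z-15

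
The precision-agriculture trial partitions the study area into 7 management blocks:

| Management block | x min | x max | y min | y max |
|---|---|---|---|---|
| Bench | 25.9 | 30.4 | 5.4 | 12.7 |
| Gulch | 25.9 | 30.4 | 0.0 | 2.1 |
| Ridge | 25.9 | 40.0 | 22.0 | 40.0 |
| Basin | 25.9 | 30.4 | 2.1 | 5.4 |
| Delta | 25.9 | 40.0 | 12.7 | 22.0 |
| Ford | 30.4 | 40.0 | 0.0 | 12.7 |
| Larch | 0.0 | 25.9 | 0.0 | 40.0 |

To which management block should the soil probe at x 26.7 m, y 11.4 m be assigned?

Bench

The point has x = 26.7 and y = 11.4.
Only Bench satisfies 25.9 ≤ x ≤ 30.4 and 5.4 ≤ y ≤ 12.7.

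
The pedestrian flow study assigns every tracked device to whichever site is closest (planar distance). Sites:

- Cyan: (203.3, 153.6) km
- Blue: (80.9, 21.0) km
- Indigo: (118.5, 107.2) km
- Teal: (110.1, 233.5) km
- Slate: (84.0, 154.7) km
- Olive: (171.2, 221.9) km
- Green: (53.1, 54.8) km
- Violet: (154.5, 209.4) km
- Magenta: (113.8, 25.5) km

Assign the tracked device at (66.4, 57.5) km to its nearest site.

Squared distances to each site:
Cyan: 27976.820; Blue: 1542.500; Indigo: 5184.500; Teal: 32885.690; Slate: 9757.600; Olive: 38010.400; Green: 184.180; Violet: 30835.220; Magenta: 3270.760.
Minimum at Green.

Green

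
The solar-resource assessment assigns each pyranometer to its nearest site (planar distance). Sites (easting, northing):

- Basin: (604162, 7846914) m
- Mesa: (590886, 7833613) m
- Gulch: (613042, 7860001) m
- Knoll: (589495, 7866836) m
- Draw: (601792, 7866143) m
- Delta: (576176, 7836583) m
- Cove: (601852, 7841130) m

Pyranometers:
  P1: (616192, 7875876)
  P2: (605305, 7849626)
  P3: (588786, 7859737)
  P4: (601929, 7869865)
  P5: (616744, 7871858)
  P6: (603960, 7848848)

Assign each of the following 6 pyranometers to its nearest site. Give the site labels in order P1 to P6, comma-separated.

P1 → Gulch (d²=261938125.00)
P2 → Basin (d²=8661393.00)
P3 → Knoll (d²=50898482.00)
P4 → Draw (d²=13872053.00)
P5 → Gulch (d²=154293253.00)
P6 → Basin (d²=3781160.00)

Gulch, Basin, Knoll, Draw, Gulch, Basin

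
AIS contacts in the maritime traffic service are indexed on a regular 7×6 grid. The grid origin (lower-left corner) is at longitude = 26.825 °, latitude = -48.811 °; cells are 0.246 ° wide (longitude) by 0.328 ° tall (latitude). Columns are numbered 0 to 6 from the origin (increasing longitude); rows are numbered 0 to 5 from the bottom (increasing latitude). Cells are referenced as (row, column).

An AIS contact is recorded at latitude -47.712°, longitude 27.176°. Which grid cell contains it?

(3, 1)

Column index: ⌊(27.176 − 26.825) / 0.246⌋ = ⌊1.427⌋ = 1
Row offset from origin: ⌊(-47.712 − -48.811) / 0.328⌋ = ⌊3.351⌋ = 3 → row 3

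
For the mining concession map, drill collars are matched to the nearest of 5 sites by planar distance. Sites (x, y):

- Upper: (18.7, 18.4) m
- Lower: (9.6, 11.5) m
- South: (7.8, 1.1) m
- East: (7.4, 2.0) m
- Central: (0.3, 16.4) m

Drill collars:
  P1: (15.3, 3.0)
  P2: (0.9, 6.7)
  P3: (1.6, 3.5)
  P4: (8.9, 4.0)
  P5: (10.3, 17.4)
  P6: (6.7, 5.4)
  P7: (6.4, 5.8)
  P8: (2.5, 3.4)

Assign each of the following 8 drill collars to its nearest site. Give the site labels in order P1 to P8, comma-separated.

P1 → South (d²=59.86)
P2 → East (d²=64.34)
P3 → East (d²=35.89)
P4 → East (d²=6.25)
P5 → Lower (d²=35.30)
P6 → East (d²=12.05)
P7 → East (d²=15.44)
P8 → East (d²=25.97)

South, East, East, East, Lower, East, East, East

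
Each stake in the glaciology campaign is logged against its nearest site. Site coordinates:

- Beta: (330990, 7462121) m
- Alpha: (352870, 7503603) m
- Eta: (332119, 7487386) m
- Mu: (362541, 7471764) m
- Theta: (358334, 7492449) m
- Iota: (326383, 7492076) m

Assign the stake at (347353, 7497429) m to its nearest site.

Alpha

Squared distances to each site:
Beta: 1514402633.000; Alpha: 68555565.000; Eta: 332936605.000; Mu: 889367569.000; Theta: 145382761.000; Iota: 468395509.000.
Minimum at Alpha.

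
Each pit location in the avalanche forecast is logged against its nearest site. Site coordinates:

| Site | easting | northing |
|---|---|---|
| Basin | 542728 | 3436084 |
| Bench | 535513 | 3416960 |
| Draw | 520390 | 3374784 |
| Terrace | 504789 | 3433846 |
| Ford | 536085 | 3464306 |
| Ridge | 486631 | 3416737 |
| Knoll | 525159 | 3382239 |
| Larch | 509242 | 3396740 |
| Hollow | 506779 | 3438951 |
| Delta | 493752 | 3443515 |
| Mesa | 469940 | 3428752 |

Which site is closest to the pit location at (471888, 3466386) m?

Squared distances to each site:
Basin: 5936516804.000; Bench: 6491070101.000; Draw: 10743370408.000; Terrace: 2141327401.000; Ford: 4125581209.000; Ridge: 2682379250.000; Knoll: 9918517050.000; Larch: 6245886632.000; Hollow: 1970061106.000; Delta: 1001117137.000; Mesa: 1420112660.000.
Minimum at Delta.

Delta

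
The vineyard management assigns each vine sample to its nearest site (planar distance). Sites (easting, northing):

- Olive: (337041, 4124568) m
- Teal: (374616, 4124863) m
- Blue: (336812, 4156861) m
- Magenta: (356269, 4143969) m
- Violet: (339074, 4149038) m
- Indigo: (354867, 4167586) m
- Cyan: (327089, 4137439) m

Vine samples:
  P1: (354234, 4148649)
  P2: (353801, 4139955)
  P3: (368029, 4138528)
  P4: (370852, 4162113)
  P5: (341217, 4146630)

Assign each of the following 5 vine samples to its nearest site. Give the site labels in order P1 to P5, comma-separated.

P1 → Magenta (d²=26043625.00)
P2 → Magenta (d²=22203220.00)
P3 → Magenta (d²=167902081.00)
P4 → Indigo (d²=285473954.00)
P5 → Violet (d²=10390913.00)

Magenta, Magenta, Magenta, Indigo, Violet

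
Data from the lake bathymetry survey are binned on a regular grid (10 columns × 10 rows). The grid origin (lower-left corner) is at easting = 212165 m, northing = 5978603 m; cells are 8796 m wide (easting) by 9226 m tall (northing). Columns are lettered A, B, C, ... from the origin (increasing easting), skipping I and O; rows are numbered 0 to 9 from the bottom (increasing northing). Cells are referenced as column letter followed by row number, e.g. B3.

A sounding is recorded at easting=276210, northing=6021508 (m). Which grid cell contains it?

Column index: ⌊(276210 − 212165) / 8796⌋ = ⌊7.281⌋ = 7 → column H
Row offset from origin: ⌊(6021508 − 5978603) / 9226⌋ = ⌊4.650⌋ = 4 → row 4

H4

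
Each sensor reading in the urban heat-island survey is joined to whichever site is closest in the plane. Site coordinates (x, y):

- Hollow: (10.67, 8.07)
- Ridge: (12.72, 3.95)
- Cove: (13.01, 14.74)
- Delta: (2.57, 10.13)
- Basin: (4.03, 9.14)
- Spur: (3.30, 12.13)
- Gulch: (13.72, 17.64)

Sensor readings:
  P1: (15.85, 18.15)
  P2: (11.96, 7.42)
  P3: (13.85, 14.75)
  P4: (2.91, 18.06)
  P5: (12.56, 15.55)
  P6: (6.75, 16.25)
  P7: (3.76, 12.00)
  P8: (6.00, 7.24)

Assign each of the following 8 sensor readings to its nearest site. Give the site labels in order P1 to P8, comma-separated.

Gulch, Hollow, Cove, Spur, Cove, Spur, Spur, Basin

P1 → Gulch (d²=4.80)
P2 → Hollow (d²=2.09)
P3 → Cove (d²=0.71)
P4 → Spur (d²=35.32)
P5 → Cove (d²=0.86)
P6 → Spur (d²=28.88)
P7 → Spur (d²=0.23)
P8 → Basin (d²=7.49)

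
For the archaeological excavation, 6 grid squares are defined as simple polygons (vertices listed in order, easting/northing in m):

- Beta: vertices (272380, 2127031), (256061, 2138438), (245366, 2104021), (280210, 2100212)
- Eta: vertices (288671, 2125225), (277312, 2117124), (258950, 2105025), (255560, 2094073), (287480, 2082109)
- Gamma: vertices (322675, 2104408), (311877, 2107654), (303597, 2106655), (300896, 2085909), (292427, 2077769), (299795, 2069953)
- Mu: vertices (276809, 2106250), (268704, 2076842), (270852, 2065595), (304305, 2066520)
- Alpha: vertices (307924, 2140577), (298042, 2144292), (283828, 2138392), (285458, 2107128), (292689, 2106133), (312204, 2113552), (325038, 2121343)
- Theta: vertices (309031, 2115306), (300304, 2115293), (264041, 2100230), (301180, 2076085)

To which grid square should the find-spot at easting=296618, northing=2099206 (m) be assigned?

Theta

Cast a ray rightward from (296618, 2099206). For each polygon, the edges (by vertex number in listed order) whose endpoints lie on opposite sides of northing = 2099206, where each meets that height, and whether that is right or left of the point:
Beta: no edge straddles that height → 0 crossings.
Eta: 3–4 at easting≈257148.8 (left), 5–1 at easting≈287952.3 (left) → 0 crossings.
Gamma: 3–4 at easting≈302627.2 (right), 6–1 at easting≈319220.6 (right) → 2 crossings.
Mu: 1–2 at easting≈274867.6 (left), 4–1 at easting≈281684.0 (left) → 0 crossings.
Alpha: no edge straddles that height → 0 crossings.
Theta: 3–4 at easting≈265616.1 (left), 4–1 at easting≈305808.2 (right) → 1 crossing.
Only Theta has an odd count, so the point is inside Theta.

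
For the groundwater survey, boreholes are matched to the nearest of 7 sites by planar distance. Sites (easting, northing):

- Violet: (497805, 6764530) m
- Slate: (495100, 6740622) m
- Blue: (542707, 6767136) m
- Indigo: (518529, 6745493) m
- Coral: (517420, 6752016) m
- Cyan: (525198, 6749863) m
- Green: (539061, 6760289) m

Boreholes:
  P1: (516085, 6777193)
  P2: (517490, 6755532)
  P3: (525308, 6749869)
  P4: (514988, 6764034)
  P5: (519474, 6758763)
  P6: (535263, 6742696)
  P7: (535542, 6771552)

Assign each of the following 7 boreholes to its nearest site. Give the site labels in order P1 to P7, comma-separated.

Violet, Coral, Cyan, Coral, Coral, Cyan, Blue

P1 → Violet (d²=494509969.00)
P2 → Coral (d²=12367156.00)
P3 → Cyan (d²=12136.00)
P4 → Coral (d²=150346948.00)
P5 → Coral (d²=49740925.00)
P6 → Cyan (d²=152670114.00)
P7 → Blue (d²=70838281.00)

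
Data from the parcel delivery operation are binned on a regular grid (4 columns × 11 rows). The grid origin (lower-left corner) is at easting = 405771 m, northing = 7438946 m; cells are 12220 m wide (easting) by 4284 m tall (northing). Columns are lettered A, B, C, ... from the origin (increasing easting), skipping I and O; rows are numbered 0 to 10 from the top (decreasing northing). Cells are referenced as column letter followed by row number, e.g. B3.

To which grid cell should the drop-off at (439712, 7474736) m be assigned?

C2

Column index: ⌊(439712 − 405771) / 12220⌋ = ⌊2.777⌋ = 2 → column C
Row offset from origin: ⌊(7474736 − 7438946) / 4284⌋ = ⌊8.354⌋ = 8 → row 2 (counted from top)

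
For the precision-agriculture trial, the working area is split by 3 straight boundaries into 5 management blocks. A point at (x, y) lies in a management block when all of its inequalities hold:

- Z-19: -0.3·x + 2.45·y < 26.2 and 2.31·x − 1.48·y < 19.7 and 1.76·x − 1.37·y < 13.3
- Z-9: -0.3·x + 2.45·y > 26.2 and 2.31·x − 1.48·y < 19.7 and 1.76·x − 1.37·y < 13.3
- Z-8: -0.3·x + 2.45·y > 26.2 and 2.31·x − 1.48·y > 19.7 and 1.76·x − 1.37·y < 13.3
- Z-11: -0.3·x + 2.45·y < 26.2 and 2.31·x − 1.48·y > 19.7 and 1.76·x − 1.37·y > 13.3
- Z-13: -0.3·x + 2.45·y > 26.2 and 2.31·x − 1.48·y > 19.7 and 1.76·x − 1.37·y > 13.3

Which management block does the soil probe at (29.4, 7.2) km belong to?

Z-11

-0.3·29.4 + 2.45·7.2 = 8.820, which is < 26.2
2.31·29.4 − 1.48·7.2 = 57.258, which is > 19.7
1.76·29.4 − 1.37·7.2 = 41.880, which is > 13.3
This sign pattern matches Z-11.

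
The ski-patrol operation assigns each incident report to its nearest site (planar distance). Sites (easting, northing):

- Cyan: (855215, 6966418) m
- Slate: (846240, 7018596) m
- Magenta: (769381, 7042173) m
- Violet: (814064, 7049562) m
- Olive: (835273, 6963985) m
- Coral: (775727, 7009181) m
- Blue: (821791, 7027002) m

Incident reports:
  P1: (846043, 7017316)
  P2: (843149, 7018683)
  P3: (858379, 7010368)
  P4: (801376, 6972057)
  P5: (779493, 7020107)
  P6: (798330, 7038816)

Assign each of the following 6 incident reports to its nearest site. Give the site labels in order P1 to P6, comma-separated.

Slate, Slate, Slate, Olive, Coral, Violet

P1 → Slate (d²=1677209.00)
P2 → Slate (d²=9561850.00)
P3 → Slate (d²=215055305.00)
P4 → Olive (d²=1214163793.00)
P5 → Coral (d²=133560232.00)
P6 → Violet (d²=363035272.00)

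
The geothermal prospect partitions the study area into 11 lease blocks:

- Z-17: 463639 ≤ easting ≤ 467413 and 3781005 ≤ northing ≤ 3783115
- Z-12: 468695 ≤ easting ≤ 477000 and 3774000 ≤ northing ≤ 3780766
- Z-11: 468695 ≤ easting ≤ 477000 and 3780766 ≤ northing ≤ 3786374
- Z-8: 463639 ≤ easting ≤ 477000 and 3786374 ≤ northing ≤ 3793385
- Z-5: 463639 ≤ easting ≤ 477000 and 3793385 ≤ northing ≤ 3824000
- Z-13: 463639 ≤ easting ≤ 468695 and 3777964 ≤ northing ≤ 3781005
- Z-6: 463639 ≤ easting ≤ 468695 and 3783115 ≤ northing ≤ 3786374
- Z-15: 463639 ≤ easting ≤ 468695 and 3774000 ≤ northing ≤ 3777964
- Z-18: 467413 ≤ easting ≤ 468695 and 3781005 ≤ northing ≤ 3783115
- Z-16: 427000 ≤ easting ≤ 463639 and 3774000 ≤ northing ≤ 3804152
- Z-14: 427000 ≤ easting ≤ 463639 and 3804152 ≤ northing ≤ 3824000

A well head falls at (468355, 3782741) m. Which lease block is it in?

Z-18

The point has easting = 468355 and northing = 3782741.
Only Z-18 satisfies 467413 ≤ easting ≤ 468695 and 3781005 ≤ northing ≤ 3783115.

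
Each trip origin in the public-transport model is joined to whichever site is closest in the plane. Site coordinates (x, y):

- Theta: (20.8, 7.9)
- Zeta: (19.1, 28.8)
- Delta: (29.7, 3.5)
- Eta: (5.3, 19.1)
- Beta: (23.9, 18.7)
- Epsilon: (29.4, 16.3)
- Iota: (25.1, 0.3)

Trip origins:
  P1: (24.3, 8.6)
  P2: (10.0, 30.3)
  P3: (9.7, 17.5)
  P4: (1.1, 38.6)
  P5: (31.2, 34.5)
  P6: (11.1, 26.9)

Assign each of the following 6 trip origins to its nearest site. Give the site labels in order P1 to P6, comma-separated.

P1 → Theta (d²=12.74)
P2 → Zeta (d²=85.06)
P3 → Eta (d²=21.92)
P4 → Eta (d²=397.89)
P5 → Zeta (d²=178.90)
P6 → Zeta (d²=67.61)

Theta, Zeta, Eta, Eta, Zeta, Zeta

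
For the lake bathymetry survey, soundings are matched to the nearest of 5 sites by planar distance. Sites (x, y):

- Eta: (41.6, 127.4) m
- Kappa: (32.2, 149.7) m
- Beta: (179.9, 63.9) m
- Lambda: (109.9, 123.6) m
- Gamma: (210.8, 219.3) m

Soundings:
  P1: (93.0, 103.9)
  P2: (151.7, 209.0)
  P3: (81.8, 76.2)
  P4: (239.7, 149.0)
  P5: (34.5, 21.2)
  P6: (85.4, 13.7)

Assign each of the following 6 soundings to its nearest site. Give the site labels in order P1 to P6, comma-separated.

P1 → Lambda (d²=673.70)
P2 → Gamma (d²=3598.90)
P3 → Lambda (d²=3036.37)
P4 → Gamma (d²=5777.30)
P5 → Eta (d²=11328.85)
P6 → Beta (d²=11450.29)

Lambda, Gamma, Lambda, Gamma, Eta, Beta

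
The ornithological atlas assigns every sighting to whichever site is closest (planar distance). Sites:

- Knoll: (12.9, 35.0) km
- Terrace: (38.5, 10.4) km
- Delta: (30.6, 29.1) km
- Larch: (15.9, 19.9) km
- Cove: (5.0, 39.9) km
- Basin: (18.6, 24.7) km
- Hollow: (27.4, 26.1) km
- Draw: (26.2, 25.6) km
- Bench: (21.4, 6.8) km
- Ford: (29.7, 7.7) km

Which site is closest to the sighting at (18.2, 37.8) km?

Knoll

Squared distances to each site:
Knoll: 35.930; Terrace: 1162.850; Delta: 229.450; Larch: 325.700; Cove: 178.650; Basin: 171.770; Hollow: 221.530; Draw: 212.840; Bench: 971.240; Ford: 1038.260.
Minimum at Knoll.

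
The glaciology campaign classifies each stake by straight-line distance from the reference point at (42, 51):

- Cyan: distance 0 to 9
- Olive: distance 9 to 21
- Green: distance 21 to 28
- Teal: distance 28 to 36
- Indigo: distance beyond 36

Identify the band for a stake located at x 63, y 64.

Green

Distance = √((63−42)² + (64−51)²) = √(441.000 + 169.000) = 24.698.
21 ≤ 24.698 < 28 → Green.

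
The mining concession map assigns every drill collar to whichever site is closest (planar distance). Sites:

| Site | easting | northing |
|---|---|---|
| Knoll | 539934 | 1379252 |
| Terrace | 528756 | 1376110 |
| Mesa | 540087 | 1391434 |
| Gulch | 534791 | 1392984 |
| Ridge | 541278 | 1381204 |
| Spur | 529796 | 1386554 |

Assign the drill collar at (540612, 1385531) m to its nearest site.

Squared distances to each site:
Knoll: 39885525.000; Terrace: 229319977.000; Mesa: 35121034.000; Gulch: 89431250.000; Ridge: 19166485.000; Spur: 118032385.000.
Minimum at Ridge.

Ridge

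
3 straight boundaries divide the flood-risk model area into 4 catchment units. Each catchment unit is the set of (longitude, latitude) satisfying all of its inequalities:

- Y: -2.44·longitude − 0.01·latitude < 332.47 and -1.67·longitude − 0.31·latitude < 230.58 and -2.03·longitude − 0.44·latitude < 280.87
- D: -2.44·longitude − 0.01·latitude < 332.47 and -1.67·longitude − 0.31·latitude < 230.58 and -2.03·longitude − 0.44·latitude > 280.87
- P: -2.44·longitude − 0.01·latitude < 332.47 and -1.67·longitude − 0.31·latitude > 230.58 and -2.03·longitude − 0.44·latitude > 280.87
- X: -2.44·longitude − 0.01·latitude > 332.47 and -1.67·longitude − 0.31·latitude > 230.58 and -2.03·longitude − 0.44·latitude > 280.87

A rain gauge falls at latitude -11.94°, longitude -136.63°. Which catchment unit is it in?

X

-2.44·-136.63 − 0.01·-11.94 = 333.497, which is > 332.47
-1.67·-136.63 − 0.31·-11.94 = 231.873, which is > 230.58
-2.03·-136.63 − 0.44·-11.94 = 282.612, which is > 280.87
This sign pattern matches X.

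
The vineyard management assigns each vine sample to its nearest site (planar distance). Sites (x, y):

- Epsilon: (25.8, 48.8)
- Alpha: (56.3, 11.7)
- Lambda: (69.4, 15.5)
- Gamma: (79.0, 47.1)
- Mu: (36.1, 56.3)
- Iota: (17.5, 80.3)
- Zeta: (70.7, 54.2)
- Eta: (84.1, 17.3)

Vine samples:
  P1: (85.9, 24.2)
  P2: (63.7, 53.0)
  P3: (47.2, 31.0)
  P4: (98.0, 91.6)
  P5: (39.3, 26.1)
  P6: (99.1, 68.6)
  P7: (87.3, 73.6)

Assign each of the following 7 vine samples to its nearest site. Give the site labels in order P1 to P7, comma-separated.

Eta, Zeta, Alpha, Zeta, Alpha, Gamma, Zeta

P1 → Eta (d²=50.85)
P2 → Zeta (d²=50.44)
P3 → Alpha (d²=455.30)
P4 → Zeta (d²=2144.05)
P5 → Alpha (d²=496.36)
P6 → Gamma (d²=866.26)
P7 → Zeta (d²=651.92)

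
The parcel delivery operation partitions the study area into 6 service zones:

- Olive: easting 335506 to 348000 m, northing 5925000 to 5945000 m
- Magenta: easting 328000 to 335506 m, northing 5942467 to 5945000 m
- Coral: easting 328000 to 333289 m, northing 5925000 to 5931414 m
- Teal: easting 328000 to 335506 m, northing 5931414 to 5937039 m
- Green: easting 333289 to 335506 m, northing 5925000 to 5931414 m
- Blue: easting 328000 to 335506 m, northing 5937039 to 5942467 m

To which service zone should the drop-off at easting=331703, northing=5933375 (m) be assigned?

Teal

The point has easting = 331703 and northing = 5933375.
Only Teal satisfies 328000 ≤ easting ≤ 335506 and 5931414 ≤ northing ≤ 5937039.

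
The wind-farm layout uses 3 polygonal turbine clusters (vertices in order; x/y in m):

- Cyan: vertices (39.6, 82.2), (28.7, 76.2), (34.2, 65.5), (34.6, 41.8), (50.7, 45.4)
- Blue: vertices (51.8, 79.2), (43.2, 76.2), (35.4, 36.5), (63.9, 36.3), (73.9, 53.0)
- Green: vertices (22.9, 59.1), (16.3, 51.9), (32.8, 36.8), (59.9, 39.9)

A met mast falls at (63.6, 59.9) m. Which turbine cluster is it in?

Blue

Cast a ray rightward from (63.6, 59.9). For each polygon, the edges (by vertex number in listed order) whose endpoints lie on opposite sides of y = 59.9, where each meets that height, and whether that is right or left of the point:
Cyan: 3–4 at x≈34.29 (left), 5–1 at x≈46.33 (left) → 0 crossings.
Blue: 2–3 at x≈40.00 (left), 5–1 at x≈68.08 (right) → 1 crossing.
Green: no edge straddles that height → 0 crossings.
Only Blue has an odd count, so the point is inside Blue.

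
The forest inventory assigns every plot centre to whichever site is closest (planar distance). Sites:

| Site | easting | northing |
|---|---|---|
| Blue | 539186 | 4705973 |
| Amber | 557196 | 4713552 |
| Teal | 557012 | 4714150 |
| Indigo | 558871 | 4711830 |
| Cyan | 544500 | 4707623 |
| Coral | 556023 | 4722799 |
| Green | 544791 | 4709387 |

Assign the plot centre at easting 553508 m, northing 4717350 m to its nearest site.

Squared distances to each site:
Blue: 334555813.000; Amber: 28026148.000; Teal: 22518016.000; Indigo: 59232169.000; Cyan: 175758593.000; Coral: 36016826.000; Green: 139395458.000.
Minimum at Teal.

Teal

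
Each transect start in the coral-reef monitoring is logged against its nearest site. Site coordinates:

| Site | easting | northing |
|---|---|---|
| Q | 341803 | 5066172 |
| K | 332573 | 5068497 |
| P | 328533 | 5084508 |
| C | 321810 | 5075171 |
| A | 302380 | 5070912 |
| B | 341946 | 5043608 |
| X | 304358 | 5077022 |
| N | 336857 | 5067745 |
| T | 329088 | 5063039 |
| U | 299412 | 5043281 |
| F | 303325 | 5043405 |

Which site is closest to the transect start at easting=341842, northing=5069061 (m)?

Q

Squared distances to each site:
Q: 8347842.000; K: 86232457.000; P: 415739290.000; C: 438613124.000; A: 1560675645.000; B: 647866025.000; X: 1468427777.000; N: 26582081.000; T: 198929000.000; U: 2464913300.000; F: 2141789625.000.
Minimum at Q.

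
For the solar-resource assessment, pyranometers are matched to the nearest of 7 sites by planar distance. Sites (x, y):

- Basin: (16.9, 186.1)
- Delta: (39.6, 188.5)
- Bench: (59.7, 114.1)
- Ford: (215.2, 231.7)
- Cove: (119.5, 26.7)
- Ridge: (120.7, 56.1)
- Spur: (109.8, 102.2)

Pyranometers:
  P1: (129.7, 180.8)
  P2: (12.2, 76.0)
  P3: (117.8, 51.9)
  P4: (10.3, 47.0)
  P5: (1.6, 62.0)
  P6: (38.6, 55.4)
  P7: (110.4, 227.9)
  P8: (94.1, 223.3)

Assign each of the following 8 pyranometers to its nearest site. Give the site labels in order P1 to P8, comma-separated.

P1 → Spur (d²=6573.97)
P2 → Bench (d²=3707.86)
P3 → Ridge (d²=26.05)
P4 → Bench (d²=6942.77)
P5 → Bench (d²=6090.02)
P6 → Bench (d²=3890.90)
P7 → Delta (d²=6565.00)
P8 → Delta (d²=4181.29)

Spur, Bench, Ridge, Bench, Bench, Bench, Delta, Delta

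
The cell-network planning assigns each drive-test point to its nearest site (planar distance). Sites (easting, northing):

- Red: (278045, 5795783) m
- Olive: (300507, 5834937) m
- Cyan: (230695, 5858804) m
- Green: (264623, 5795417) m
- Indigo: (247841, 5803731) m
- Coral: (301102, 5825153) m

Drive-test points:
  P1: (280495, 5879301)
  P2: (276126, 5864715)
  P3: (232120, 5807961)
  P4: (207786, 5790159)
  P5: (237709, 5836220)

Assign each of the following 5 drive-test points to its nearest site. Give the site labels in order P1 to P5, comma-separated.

P1 → Olive (d²=2368644640.00)
P2 → Olive (d²=1481162445.00)
P3 → Indigo (d²=265042741.00)
P4 → Indigo (d²=1788602209.00)
P5 → Cyan (d²=559233252.00)

Olive, Olive, Indigo, Indigo, Cyan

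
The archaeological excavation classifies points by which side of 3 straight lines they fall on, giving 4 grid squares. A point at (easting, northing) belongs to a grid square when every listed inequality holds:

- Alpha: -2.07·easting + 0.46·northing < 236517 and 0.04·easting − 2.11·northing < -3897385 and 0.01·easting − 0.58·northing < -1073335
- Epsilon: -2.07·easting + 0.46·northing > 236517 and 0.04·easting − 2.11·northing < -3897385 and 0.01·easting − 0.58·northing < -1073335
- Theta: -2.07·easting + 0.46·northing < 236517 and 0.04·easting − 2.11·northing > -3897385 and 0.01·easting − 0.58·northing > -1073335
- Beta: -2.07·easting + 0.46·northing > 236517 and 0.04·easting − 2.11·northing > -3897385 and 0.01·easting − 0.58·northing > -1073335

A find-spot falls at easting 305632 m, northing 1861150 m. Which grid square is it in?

-2.07·305632 + 0.46·1861150 = 223470.760, which is < 236517
0.04·305632 − 2.11·1861150 = -3914801.220, which is < -3897385
0.01·305632 − 0.58·1861150 = -1076410.680, which is < -1073335
This sign pattern matches Alpha.

Alpha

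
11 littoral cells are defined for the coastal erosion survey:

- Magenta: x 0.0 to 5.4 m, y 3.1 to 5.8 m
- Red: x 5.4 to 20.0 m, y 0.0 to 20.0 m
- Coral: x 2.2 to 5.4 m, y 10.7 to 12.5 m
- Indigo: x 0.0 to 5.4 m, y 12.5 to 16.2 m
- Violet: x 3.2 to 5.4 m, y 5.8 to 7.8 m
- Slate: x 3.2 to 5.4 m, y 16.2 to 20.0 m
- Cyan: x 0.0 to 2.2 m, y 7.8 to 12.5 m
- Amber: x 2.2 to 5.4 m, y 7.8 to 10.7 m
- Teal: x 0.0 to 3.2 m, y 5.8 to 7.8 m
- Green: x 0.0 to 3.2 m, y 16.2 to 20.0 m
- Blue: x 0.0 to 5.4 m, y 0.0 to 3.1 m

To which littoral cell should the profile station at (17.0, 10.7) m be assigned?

Red

The point has x = 17.0 and y = 10.7.
Only Red satisfies 5.4 ≤ x ≤ 20.0 and 0.0 ≤ y ≤ 20.0.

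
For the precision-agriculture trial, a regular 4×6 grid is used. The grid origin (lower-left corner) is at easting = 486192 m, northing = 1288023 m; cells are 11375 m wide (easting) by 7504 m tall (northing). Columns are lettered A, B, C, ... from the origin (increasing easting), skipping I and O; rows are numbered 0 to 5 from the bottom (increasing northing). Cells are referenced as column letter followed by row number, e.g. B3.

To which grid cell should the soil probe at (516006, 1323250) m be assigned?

C4

Column index: ⌊(516006 − 486192) / 11375⌋ = ⌊2.621⌋ = 2 → column C
Row offset from origin: ⌊(1323250 − 1288023) / 7504⌋ = ⌊4.694⌋ = 4 → row 4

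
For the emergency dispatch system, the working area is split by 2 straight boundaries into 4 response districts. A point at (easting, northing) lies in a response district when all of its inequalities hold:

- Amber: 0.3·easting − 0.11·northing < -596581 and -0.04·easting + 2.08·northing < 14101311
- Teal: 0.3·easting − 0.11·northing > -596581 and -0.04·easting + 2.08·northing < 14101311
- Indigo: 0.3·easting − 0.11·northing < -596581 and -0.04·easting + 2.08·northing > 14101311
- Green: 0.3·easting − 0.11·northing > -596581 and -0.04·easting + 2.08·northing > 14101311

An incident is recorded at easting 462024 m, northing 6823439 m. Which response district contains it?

0.3·462024 − 0.11·6823439 = -611971.090, which is < -596581
-0.04·462024 + 2.08·6823439 = 14174272.160, which is > 14101311
This sign pattern matches Indigo.

Indigo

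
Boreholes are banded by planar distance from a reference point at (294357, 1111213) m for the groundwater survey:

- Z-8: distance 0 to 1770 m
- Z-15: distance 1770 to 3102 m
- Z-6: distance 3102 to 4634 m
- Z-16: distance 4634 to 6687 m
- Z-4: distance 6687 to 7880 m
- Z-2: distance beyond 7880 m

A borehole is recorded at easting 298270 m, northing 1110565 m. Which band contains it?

Distance = √((298270−294357)² + (1110565−1111213)²) = √(15311569.000 + 419904.000) = 3966.292 m.
3102 ≤ 3966.292 < 4634 → Z-6.

Z-6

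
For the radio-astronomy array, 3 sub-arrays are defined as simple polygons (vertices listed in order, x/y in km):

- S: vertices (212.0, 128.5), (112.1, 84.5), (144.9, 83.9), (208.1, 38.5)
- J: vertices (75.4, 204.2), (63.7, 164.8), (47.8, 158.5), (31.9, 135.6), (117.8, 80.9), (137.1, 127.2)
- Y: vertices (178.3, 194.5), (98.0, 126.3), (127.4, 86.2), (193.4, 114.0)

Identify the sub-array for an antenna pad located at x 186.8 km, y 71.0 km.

S

Cast a ray rightward from (186.8, 71.0). For each polygon, the edges (by vertex number in listed order) whose endpoints lie on opposite sides of y = 71.0, where each meets that height, and whether that is right or left of the point:
S: 3–4 at x≈162.86 (left), 4–1 at x≈209.51 (right) → 1 crossing.
J: no edge straddles that height → 0 crossings.
Y: no edge straddles that height → 0 crossings.
Only S has an odd count, so the point is inside S.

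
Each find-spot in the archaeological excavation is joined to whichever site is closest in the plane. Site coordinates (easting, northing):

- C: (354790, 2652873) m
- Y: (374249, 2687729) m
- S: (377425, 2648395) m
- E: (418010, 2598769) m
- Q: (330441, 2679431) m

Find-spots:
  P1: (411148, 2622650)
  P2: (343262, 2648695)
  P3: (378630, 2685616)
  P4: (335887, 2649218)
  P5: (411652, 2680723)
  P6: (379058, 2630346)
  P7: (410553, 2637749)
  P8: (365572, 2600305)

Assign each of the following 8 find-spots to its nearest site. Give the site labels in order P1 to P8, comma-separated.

P1 → E (d²=617389205.00)
P2 → C (d²=150350468.00)
P3 → Y (d²=23657930.00)
P4 → C (d²=370682434.00)
P5 → Y (d²=1448068445.00)
P6 → S (d²=328433090.00)
P7 → S (d²=1210801700.00)
P8 → S (d²=2453141709.00)

E, C, Y, C, Y, S, S, S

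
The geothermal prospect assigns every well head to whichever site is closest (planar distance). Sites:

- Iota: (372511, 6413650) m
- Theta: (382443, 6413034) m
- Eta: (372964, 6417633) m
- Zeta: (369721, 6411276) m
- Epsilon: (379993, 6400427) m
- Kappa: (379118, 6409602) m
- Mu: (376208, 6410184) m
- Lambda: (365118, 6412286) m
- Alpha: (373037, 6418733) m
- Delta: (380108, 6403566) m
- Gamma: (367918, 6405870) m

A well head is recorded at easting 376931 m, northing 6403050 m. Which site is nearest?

Delta

Squared distances to each site:
Iota: 131896400.000; Theta: 130062400.000; Eta: 228400978.000; Zeta: 119651176.000; Epsilon: 16255973.000; Kappa: 47711673.000; Mu: 51416685.000; Lambda: 224850665.000; Alpha: 261119725.000; Delta: 10359585.000; Gamma: 89186569.000.
Minimum at Delta.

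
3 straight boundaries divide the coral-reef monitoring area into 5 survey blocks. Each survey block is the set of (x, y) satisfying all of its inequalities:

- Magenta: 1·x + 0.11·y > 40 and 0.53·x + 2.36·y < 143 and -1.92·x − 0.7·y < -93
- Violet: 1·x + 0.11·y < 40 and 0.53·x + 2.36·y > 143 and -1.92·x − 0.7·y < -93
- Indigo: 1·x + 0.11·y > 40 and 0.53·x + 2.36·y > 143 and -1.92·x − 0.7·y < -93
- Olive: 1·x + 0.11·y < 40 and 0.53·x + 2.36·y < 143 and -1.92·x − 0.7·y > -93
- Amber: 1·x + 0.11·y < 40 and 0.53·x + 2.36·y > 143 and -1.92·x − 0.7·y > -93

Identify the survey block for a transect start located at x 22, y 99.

Violet

1·22 + 0.11·99 = 32.890, which is < 40
0.53·22 + 2.36·99 = 245.300, which is > 143
-1.92·22 − 0.7·99 = -111.540, which is < -93
This sign pattern matches Violet.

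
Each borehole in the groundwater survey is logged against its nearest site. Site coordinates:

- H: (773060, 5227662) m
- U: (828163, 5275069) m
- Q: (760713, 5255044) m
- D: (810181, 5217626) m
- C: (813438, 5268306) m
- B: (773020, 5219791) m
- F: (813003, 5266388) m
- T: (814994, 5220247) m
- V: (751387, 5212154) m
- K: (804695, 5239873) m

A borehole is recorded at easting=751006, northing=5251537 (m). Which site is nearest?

Q

Squared distances to each site:
H: 1056394541.000; U: 6506957673.000; Q: 106524898.000; D: 4651636546.000; C: 4178953985.000; B: 1492424712.000; F: 4064180210.000; T: 5073528244.000; V: 1551165850.000; K: 3018557617.000.
Minimum at Q.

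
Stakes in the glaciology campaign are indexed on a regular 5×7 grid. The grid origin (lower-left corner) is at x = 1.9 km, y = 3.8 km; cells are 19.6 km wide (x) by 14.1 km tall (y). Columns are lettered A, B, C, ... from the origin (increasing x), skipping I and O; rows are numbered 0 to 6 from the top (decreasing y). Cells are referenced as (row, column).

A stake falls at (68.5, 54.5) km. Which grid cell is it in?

(3, D)

Column index: ⌊(68.5 − 1.9) / 19.6⌋ = ⌊3.398⌋ = 3 → column D
Row offset from origin: ⌊(54.5 − 3.8) / 14.1⌋ = ⌊3.596⌋ = 3 → row 3 (counted from top)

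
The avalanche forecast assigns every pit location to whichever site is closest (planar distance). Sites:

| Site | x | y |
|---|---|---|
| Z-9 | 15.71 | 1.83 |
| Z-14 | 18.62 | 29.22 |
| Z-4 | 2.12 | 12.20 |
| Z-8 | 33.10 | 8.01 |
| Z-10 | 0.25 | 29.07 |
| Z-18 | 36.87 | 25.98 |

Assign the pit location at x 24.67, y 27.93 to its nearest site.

Squared distances to each site:
Z-9: 761.492; Z-14: 38.267; Z-4: 755.935; Z-8: 467.871; Z-10: 597.636; Z-18: 152.642.
Minimum at Z-14.

Z-14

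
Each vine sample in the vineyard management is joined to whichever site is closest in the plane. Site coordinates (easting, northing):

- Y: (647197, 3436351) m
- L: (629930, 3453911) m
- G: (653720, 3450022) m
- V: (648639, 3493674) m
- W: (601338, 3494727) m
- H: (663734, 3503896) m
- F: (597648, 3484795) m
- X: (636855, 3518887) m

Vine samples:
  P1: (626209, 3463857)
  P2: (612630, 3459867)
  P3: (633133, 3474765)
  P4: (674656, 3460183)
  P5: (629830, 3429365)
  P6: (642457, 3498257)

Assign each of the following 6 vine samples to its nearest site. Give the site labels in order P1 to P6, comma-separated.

P1 → L (d²=112768757.00)
P2 → L (d²=334763936.00)
P3 → L (d²=445148525.00)
P4 → G (d²=541562017.00)
P5 → Y (d²=350416885.00)
P6 → V (d²=59221013.00)

L, L, L, G, Y, V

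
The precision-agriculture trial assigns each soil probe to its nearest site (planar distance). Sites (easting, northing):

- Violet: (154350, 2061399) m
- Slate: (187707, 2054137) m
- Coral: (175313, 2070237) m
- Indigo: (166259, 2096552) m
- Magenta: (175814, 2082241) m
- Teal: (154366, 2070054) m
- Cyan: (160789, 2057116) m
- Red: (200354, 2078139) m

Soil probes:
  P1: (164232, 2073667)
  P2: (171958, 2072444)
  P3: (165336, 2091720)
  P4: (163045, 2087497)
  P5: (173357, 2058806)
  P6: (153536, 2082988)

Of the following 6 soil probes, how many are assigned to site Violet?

0

P1 → Teal
P2 → Coral
P3 → Indigo
P4 → Indigo
P5 → Coral
P6 → Teal
0 of the 6 go to Violet.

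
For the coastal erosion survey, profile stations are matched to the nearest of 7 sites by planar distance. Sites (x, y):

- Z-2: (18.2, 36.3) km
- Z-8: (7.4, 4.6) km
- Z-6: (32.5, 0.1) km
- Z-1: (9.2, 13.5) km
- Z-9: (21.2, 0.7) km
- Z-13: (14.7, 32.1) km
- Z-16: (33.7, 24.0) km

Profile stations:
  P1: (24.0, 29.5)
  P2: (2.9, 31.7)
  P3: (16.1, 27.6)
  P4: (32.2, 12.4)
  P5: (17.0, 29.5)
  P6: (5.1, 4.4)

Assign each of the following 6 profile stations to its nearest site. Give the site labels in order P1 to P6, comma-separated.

P1 → Z-2 (d²=79.88)
P2 → Z-13 (d²=139.40)
P3 → Z-13 (d²=22.21)
P4 → Z-16 (d²=136.81)
P5 → Z-13 (d²=12.05)
P6 → Z-8 (d²=5.33)

Z-2, Z-13, Z-13, Z-16, Z-13, Z-8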